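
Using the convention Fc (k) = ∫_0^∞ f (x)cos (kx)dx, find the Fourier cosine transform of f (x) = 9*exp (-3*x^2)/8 3*sqrt (3)*sqrt (pi)*exp (-k^2/12)/16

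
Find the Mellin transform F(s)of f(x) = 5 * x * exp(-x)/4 5 * gamma(s + 1)/4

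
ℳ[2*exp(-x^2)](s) gamma(s/2)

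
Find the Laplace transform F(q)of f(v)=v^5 120/q^6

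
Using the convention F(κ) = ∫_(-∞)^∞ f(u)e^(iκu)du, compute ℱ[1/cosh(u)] pi/cosh(pi*κ/2)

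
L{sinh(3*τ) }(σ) 3/(σ^2 - 9) 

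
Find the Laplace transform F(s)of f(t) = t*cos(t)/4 (s^2 - 1)/(4*(s^2 + 1)^2)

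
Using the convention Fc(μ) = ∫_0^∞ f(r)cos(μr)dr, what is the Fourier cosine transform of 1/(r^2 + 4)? pi * exp(-2 * μ)/4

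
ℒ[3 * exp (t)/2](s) 3/ (2 * (s - 1))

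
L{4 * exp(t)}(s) 4/(s - 1)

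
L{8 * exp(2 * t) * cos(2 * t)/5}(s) 8 * (s - 2)/(5 * ((s - 2)^2 + 4))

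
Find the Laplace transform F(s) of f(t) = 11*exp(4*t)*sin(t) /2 11/(2*((s - 4) ^2 + 1) ) 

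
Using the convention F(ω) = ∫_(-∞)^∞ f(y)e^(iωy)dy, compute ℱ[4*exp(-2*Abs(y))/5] 16/(5*(ω^2+4))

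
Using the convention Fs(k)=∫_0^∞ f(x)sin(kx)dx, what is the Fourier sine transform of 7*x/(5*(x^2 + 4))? 7*pi*exp(-2*k)/10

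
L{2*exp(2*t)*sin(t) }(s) 2/((s - 2) ^2 + 1) 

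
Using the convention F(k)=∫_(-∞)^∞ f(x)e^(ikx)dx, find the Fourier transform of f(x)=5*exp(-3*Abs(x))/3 10/(k^2+9)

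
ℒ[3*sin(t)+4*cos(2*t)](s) 3/(s^2+1)+4*s/(s^2+4)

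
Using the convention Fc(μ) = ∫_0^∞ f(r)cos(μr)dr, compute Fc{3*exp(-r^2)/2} 3*sqrt(pi)*exp(-μ^2/4)/4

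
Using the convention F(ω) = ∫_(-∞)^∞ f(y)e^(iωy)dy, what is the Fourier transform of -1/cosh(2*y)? -pi/(2*cosh(pi*ω/4))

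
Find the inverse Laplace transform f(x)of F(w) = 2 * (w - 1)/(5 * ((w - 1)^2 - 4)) 2 * exp(x) * cosh(2 * x)/5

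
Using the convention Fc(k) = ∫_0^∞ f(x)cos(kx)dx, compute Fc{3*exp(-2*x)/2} 3/(k^2 + 4)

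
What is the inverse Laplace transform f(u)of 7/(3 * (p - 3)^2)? 7 * u * exp(3 * u)/3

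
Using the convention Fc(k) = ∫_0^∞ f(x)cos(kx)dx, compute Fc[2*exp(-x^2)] sqrt(pi)*exp(-k^2/4)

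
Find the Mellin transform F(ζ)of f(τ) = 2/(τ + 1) 2 * pi * csc(pi * ζ)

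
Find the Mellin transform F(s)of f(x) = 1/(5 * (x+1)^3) pi * (s - 2) * (s - 1)/(10 * sin(pi * s))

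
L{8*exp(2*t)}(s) 8/(s - 2)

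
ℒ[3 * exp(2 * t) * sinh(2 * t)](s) 6/(s * (s - 4))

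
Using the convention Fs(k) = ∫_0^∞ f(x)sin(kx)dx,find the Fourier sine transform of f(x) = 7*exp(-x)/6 7*k/(6*(k^2 + 1))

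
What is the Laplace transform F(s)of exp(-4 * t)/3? 1/(3 * (s + 4))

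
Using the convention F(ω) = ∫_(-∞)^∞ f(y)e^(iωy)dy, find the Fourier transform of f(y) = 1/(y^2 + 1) pi * exp(-Abs(ω))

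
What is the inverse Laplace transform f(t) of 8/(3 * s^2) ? 8 * t/3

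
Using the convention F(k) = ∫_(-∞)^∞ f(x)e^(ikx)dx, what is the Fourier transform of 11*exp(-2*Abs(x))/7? 44/(7*(k^2 + 4))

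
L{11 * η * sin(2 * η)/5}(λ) 44 * λ/(5 * (λ^2 + 4)^2)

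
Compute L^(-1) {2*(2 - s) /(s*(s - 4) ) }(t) -2*exp(2*t)*cosh(2*t) 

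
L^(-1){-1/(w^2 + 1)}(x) -sin(x)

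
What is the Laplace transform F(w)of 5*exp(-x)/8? 5/(8*(w + 1))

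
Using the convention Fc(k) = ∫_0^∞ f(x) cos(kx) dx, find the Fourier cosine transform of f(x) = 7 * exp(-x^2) 7 * sqrt(pi) * exp(-k^2/4) /2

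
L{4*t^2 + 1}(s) 8/s^3 + 1/s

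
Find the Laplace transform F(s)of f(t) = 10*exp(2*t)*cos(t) 10*(s - 2)/((s - 2)^2 + 1)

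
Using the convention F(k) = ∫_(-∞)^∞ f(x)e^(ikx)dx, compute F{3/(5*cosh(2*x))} 3*pi/(10*cosh(pi*k/4))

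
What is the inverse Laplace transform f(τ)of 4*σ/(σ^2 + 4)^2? τ*sin(2*τ)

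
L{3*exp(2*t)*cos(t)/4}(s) 3*(s - 2)/(4*((s - 2)^2 + 1))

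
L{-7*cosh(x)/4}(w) -7*w/(4*w^2 - 4)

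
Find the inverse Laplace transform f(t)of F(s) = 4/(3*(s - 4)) 4*exp(4*t)/3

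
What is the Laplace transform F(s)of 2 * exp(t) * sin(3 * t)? 6/((s - 1)^2 + 9)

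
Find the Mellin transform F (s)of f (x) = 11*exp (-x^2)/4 11*gamma (s/2)/8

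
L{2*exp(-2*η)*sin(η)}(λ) 2/((λ + 2)^2 + 1)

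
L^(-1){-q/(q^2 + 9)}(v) -cos(3*v)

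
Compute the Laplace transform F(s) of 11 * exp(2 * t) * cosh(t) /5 11 * (s - 2) /(5 * ((s - 2) ^2-1) ) 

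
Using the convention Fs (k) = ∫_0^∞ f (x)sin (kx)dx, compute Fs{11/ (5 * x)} 11 * pi/10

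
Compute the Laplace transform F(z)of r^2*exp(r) 2/(z - 1)^3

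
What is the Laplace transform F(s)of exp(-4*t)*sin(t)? 1/((s + 4)^2 + 1)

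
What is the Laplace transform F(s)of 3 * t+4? 3/s^2+4/s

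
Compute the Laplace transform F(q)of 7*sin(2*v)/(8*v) 7*atan(2/q)/8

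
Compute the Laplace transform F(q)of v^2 2/q^3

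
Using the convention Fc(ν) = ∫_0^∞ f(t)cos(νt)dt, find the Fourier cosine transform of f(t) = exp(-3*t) 3/(ν^2 + 9)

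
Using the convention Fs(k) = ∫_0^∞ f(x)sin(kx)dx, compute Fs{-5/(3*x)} -5*pi/6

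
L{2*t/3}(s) 2/(3*s^2)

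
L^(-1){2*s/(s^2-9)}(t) 2*cosh(3*t)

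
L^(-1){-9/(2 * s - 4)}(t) -9 * exp(2 * t)/2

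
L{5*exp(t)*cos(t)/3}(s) 5*(s - 1)/(3*((s - 1)^2 + 1))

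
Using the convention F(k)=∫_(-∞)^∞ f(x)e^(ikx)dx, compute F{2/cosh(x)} 2*pi/cosh(pi*k/2)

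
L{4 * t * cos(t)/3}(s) 4 * (s^2-1)/(3 * (s^2 + 1)^2)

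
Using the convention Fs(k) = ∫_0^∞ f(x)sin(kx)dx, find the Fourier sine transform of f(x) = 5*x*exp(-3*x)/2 15*k/(k^2 + 9)^2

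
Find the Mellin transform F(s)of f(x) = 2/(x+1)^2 -2 * pi * (s - 1)/sin(pi * s)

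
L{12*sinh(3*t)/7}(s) 36/(7*(s^2 - 9))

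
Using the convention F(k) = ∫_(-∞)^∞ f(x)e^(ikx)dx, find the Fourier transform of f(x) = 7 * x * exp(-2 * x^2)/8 7 * sqrt(2) * I * sqrt(pi) * k * exp(-k^2/8)/64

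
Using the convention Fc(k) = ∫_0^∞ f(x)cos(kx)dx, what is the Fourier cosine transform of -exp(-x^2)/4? -sqrt(pi) * exp(-k^2/4)/8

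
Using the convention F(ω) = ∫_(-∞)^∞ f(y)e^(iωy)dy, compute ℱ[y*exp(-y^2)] I*sqrt(pi)*ω*exp(-ω^2/4)/2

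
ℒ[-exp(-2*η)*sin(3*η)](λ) -3/((λ + 2)^2 + 9)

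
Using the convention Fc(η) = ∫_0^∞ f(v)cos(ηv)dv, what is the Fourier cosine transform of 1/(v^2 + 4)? pi*exp(-2*η)/4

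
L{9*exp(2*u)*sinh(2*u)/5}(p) 18/(5*p*(p - 4))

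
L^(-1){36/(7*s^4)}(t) 6*t^3/7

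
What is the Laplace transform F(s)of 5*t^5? 600/s^6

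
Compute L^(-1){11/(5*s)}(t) 11/5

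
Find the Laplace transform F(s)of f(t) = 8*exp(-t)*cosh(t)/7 8*(s+1)/(7*s*(s+2))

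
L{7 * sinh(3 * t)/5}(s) 21/(5 * (s^2-9))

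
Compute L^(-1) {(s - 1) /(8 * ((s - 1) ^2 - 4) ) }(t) exp(t) * cosh(2 * t) /8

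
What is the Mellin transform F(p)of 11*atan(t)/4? -11*pi*sec(pi*p/2)/(8*p)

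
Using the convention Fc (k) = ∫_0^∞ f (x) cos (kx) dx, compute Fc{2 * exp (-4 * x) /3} 8/ (3 * (k^2+16) ) 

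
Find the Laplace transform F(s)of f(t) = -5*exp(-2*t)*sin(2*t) -10/((s + 2)^2 + 4)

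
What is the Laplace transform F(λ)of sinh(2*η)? 2/(λ^2 - 4)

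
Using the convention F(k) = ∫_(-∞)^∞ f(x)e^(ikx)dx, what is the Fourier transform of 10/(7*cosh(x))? 10*pi/(7*cosh(pi*k/2))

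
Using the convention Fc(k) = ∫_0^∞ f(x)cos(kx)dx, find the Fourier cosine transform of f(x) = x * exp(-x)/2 (1 - k^2)/(2 * (k^2+1)^2)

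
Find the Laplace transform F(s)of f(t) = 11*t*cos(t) 11*(s^2 - 1)/(s^2 + 1)^2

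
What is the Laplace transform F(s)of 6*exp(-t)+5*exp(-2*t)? 6/(s+1)+5/(s+2)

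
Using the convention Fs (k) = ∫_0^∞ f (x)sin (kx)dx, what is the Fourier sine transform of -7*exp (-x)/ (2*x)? -7*atan (k)/2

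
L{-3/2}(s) -3/(2*s)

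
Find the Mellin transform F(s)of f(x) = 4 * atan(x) -2 * pi * sec(pi * s/2)/s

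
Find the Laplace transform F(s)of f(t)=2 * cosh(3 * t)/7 2 * s/(7 * (s^2 - 9))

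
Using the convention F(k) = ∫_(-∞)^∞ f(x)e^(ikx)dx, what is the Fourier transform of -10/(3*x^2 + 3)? -10*pi*exp(-Abs(k))/3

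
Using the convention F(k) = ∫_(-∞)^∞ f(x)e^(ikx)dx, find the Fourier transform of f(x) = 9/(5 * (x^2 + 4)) 9 * pi * exp(-2 * Abs(k))/10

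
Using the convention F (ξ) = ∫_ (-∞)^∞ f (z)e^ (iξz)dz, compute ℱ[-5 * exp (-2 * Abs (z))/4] -5/ (ξ^2 + 4)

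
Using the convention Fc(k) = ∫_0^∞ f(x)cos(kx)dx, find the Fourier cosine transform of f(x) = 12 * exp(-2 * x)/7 24/(7 * (k^2 + 4))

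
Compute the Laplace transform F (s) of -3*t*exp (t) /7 -3/ (7*(s - 1) ^2) 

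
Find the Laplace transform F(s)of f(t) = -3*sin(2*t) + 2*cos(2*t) 2*s/(s^2 + 4) - 6/(s^2 + 4)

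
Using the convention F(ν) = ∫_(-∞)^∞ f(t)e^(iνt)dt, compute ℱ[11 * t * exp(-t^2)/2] 11 * I * sqrt(pi) * ν * exp(-ν^2/4)/4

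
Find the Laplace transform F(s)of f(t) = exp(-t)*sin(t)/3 1/(3*((s + 1)^2 + 1))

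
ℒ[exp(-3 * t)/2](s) 1/(2 * (s + 3))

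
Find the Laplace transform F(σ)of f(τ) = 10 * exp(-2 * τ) 10/(σ + 2)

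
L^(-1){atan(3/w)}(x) sin(3*x)/x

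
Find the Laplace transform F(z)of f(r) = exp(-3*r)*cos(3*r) (z + 3)/((z + 3)^2 + 9)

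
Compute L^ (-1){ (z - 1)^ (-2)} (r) r*exp (r)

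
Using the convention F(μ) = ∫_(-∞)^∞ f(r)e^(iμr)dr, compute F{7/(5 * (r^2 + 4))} 7 * pi * exp(-2 * Abs(μ))/10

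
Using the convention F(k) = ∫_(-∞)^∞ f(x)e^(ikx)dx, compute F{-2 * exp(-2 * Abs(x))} -8/(k^2 + 4)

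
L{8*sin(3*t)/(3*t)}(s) 8*atan(3/s)/3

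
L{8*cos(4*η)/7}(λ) 8*λ/(7*(λ^2+16))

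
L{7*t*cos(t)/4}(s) 7*(s^2-1)/(4*(s^2+1)^2)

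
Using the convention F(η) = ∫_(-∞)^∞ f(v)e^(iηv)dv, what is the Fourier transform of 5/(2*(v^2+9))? 5*pi*exp(-3*Abs(η))/6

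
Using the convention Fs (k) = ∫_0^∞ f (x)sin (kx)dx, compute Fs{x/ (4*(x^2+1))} pi*exp (-k)/8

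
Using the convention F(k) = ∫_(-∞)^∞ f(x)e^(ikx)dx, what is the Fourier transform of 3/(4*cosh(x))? 3*pi/(4*cosh(pi*k/2))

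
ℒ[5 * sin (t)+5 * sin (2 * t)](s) 5/ (s^2+1)+10/ (s^2+4)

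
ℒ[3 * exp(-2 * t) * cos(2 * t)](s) 3 * (s + 2)/((s + 2)^2 + 4)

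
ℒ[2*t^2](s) 4/s^3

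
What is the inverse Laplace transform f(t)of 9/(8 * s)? 9/8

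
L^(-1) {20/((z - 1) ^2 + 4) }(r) 10 * exp(r) * sin(2 * r) 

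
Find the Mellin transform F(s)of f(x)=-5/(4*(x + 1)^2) 5*pi*(s - 1)/(4*sin(pi*s))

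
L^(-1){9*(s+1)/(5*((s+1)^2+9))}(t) 9*exp(-t)*cos(3*t)/5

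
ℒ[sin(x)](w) 1/(w^2+1)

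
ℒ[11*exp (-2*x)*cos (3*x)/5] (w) 11*(w + 2)/ (5*( (w + 2)^2 + 9))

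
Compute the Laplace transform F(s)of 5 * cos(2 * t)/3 5 * s/(3 * (s^2 + 4))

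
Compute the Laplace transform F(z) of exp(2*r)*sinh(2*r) 2/(z*(z - 4) ) 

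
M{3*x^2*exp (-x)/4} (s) 3*gamma (s + 2)/4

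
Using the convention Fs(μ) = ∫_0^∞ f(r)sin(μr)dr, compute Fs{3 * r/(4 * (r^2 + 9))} 3 * pi * exp(-3 * μ)/8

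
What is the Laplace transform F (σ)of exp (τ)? 1/ (σ - 1)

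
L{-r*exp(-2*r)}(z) -1/(z + 2)^2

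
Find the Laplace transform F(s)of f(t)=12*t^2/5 24/(5*s^3)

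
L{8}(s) 8/s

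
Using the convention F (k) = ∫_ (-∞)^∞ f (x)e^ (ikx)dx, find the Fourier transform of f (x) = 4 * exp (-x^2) 4 * sqrt (pi) * exp (-k^2/4)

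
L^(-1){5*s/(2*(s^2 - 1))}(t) 5*cosh(t)/2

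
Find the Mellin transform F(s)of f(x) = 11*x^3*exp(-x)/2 11*gamma(s+3)/2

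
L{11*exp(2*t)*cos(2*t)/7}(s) 11*(s - 2)/(7*((s - 2)^2 + 4))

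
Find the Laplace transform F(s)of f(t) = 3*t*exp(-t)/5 3/(5*(s + 1)^2)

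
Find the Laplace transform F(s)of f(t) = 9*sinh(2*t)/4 9/(2*(s^2 - 4))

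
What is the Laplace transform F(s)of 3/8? 3/(8*s)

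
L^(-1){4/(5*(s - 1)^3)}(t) 2*t^2*exp(t)/5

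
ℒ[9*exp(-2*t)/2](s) 9/(2*(s + 2))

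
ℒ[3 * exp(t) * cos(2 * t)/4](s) 3 * (s - 1)/(4 * ((s - 1)^2 + 4))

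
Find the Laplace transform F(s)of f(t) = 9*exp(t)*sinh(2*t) 18/((s - 1)^2 - 4)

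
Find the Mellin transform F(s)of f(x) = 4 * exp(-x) 4 * gamma(s)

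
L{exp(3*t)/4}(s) 1/(4*(s - 3))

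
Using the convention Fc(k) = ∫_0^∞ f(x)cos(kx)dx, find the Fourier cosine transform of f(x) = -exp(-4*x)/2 -2/(k^2 + 16)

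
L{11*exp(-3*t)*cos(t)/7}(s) 11*(s + 3)/(7*((s + 3)^2 + 1))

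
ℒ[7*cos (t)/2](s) 7*s/ (2*(s^2 + 1))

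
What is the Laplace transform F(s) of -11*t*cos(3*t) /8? 11*(9 - s^2) /(8*(s^2 + 9) ^2) 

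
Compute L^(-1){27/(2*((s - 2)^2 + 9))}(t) 9*exp(2*t)*sin(3*t)/2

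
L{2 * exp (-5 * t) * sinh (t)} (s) 2/ ( (s + 5)^2-1)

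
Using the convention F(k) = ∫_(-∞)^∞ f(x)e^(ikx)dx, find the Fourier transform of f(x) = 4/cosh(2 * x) 2 * pi/cosh(pi * k/4)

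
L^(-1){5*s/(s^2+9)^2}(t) 5*t*sin(3*t)/6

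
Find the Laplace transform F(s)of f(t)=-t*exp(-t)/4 -1/(4*(s+1)^2)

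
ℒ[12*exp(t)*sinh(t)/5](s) 12/(5*s*(s - 2))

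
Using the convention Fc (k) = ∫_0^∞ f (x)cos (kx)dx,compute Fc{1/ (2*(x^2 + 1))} pi*exp (-k)/4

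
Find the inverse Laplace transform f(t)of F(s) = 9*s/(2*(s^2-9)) 9*cosh(3*t)/2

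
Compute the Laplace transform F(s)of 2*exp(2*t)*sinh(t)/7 2/(7*((s - 2)^2 - 1))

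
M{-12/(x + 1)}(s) -12*pi*csc(pi*s)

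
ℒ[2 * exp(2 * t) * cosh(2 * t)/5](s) 2 * (s - 2)/(5 * s * (s - 4))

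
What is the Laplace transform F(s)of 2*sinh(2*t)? 4/(s^2 - 4)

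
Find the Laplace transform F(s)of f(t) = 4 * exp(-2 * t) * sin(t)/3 4/(3 * ((s+2)^2+1))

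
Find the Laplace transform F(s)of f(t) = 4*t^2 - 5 8/s^3 - 5/s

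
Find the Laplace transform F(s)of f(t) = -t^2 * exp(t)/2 -1/(s - 1)^3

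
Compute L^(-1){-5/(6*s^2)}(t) -5*t/6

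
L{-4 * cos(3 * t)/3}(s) -4 * s/(3 * s^2+27)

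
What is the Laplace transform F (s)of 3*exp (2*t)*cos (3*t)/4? 3*(s - 2)/ (4*( (s - 2)^2 + 9))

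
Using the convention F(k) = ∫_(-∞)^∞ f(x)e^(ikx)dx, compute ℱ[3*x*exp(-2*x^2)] 3*sqrt(2)*I*sqrt(pi)*k*exp(-k^2/8)/8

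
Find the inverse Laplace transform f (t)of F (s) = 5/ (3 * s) 5/3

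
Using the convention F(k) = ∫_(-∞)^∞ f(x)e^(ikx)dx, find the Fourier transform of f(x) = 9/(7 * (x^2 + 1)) 9 * pi * exp(-Abs(k))/7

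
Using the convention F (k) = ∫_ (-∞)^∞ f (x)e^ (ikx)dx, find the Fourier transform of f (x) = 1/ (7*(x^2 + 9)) pi*exp (-3*Abs (k))/21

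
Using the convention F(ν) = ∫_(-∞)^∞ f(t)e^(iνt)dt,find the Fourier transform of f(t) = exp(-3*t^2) sqrt(3)*sqrt(pi)*exp(-ν^2/12)/3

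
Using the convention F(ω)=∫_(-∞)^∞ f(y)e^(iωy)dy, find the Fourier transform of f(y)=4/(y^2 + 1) 4 * pi * exp(-Abs(ω))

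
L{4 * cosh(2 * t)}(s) 4 * s/(s^2 - 4)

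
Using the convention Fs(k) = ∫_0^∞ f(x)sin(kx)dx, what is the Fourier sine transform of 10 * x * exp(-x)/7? 20 * k/(7 * (k^2+1)^2)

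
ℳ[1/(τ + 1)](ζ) pi*csc(pi*ζ)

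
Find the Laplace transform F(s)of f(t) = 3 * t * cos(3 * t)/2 3 * (s^2 - 9)/(2 * (s^2+9)^2)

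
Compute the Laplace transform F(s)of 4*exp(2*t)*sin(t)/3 4/(3*((s - 2)^2 + 1))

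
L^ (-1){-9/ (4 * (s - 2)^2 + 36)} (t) -3 * exp (2 * t) * sin (3 * t)/4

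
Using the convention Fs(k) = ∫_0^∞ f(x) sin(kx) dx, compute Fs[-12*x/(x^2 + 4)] -6*pi*exp(-2*k) 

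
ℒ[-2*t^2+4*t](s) 4/s^2 - 4/s^3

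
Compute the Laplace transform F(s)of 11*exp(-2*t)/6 11/(6*(s + 2))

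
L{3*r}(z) 3/z^2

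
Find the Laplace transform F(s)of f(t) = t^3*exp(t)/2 3/(s - 1)^4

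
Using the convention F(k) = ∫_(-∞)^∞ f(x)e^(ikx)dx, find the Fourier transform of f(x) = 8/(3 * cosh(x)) 8 * pi/(3 * cosh(pi * k/2))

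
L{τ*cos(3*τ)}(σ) (σ^2 - 9)/(σ^2 + 9)^2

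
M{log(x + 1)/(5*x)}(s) -pi*csc(pi*s)/(5*s - 5)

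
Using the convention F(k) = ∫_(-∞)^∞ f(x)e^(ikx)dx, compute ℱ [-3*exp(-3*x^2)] -sqrt(3)*sqrt(pi)*exp(-k^2/12)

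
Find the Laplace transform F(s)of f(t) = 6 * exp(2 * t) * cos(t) 6 * (s - 2)/((s - 2)^2 + 1)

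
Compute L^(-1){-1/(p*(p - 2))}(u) -exp(u)*sinh(u)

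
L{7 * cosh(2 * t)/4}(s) 7 * s/(4 * (s^2 - 4))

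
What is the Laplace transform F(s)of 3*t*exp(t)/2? 3/(2*(s - 1)^2)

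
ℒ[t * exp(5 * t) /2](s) 1/(2 * (s - 5) ^2) 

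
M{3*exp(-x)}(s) 3*gamma(s)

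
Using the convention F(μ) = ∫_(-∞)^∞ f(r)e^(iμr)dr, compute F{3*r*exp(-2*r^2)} 3*sqrt(2)*I*sqrt(pi)*μ*exp(-μ^2/8)/8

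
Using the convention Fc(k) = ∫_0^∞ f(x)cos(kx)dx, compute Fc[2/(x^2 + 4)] pi*exp(-2*k)/2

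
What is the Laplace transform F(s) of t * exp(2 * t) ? (s - 2) ^(-2) 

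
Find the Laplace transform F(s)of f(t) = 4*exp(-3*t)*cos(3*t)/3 4*(s + 3)/(3*((s + 3)^2 + 9))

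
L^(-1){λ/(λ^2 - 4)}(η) cosh(2 * η)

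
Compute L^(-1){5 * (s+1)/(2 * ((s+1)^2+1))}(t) 5 * exp(-t) * cos(t)/2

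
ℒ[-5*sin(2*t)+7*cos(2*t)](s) 7*s/(s^2+4)-10/(s^2+4)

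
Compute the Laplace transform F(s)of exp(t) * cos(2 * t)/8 (s - 1)/(8 * ((s - 1)^2 + 4))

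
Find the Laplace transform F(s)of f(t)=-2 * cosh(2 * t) -2 * s/(s^2-4)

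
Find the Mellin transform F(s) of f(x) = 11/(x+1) 11*pi*csc(pi*s) 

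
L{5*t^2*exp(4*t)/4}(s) 5/(2*(s - 4)^3)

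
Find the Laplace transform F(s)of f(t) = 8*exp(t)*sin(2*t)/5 16/(5*((s - 1)^2 + 4))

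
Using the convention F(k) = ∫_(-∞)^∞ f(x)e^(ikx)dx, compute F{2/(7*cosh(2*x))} pi/(7*cosh(pi*k/4))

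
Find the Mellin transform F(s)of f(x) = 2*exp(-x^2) gamma(s/2)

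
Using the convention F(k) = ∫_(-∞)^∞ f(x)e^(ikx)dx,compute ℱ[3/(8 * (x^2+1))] 3 * pi * exp(-Abs(k))/8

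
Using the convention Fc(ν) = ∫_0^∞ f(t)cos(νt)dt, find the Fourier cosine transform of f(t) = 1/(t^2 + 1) pi*exp(-ν)/2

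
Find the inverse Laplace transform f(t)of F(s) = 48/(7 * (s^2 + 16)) 12 * sin(4 * t)/7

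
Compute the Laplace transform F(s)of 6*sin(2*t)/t 6*atan(2/s)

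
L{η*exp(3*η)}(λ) (λ - 3)^(-2)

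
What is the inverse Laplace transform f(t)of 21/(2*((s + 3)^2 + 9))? 7*exp(-3*t)*sin(3*t)/2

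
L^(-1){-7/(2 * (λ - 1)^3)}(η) -7 * η^2 * exp(η)/4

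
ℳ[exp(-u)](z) gamma(z) 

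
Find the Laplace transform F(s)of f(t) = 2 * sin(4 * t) 8/(s^2+16)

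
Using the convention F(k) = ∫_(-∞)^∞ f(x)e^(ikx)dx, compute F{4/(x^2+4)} 2*pi*exp(-2*Abs(k))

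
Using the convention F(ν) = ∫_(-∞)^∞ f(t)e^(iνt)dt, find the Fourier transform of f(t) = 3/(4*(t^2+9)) pi*exp(-3*Abs(ν))/4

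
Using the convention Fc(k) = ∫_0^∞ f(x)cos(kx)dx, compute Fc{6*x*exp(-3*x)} 6*(9 - k^2)/(k^2 + 9)^2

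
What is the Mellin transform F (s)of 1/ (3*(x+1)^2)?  (-pi*s+pi)/ (3*sin (pi*s))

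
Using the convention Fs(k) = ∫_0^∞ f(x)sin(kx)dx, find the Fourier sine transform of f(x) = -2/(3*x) -pi/3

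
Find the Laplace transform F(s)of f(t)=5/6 5/(6 * s)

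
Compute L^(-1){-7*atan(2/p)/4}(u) -7*sin(2*u)/(4*u)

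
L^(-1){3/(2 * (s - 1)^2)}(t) 3 * t * exp(t)/2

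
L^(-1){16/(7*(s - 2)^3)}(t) 8*t^2*exp(2*t)/7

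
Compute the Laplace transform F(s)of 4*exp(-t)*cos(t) 4*(s + 1)/((s + 1)^2 + 1)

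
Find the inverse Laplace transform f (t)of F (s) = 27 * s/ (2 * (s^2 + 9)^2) 9 * t * sin (3 * t)/4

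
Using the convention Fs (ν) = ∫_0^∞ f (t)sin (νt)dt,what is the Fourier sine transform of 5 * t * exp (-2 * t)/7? 20 * ν/ (7 * (ν^2 + 4)^2)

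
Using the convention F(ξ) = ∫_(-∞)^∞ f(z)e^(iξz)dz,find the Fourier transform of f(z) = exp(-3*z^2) sqrt(3)*sqrt(pi)*exp(-ξ^2/12)/3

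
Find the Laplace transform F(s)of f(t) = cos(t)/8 s/(8 * (s^2 + 1))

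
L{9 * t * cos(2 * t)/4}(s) 9 * (s^2 - 4)/(4 * (s^2 + 4)^2)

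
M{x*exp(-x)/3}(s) gamma(s + 1)/3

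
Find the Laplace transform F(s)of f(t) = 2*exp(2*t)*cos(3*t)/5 2*(s - 2)/(5*((s - 2)^2 + 9))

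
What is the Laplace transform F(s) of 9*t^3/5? 54/(5*s^4) 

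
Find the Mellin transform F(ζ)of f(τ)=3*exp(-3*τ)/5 3^(1 - ζ)*gamma(ζ)/5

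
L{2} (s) 2/s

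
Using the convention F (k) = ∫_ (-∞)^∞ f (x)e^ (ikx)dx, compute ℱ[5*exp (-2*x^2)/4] 5*sqrt (2)*sqrt (pi)*exp (-k^2/8)/8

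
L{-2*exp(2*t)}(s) -2/(s - 2)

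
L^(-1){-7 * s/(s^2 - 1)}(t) -7 * cosh(t)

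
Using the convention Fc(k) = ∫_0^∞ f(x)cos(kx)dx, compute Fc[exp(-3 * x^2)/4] sqrt(3) * sqrt(pi) * exp(-k^2/12)/24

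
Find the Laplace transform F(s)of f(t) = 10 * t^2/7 20/(7 * s^3)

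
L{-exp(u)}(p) -1/(p - 1)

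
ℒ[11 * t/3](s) 11/ (3 * s^2)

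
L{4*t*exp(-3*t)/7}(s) 4/(7*(s + 3)^2)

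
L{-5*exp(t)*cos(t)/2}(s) 5*(1 - s)/(2*((s - 1)^2 + 1))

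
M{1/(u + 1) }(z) pi*csc(pi*z) 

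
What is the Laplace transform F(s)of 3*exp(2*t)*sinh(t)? 3/((s - 2)^2 - 1)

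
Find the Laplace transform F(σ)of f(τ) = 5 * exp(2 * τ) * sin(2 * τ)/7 10/(7 * ((σ - 2)^2 + 4))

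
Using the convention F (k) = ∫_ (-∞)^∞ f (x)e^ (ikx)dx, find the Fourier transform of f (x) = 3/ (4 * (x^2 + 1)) 3 * pi * exp (-Abs (k))/4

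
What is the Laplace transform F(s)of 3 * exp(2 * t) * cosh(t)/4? 3 * (s - 2)/(4 * ((s - 2)^2 - 1))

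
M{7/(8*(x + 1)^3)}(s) 7*pi*(s - 2)*(s - 1)/(16*sin(pi*s))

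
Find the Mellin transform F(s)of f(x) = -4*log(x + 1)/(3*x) 4*pi*csc(pi*s)/(3*(s - 1))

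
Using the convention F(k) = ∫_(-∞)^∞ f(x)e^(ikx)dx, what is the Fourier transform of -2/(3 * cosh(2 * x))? -pi/(3 * cosh(pi * k/4))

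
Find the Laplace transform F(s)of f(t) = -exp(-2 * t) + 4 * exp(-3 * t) 4/(s + 3) - 1/(s + 2)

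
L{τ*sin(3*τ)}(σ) 6*σ/(σ^2+9)^2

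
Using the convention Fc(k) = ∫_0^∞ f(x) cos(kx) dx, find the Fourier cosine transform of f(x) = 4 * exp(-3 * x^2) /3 2 * sqrt(3) * sqrt(pi) * exp(-k^2/12) /9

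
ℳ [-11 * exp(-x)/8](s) -11 * gamma(s)/8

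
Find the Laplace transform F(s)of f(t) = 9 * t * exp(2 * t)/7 9/(7 * (s - 2)^2)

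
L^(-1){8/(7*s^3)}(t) 4*t^2/7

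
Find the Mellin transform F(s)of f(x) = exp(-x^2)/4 gamma(s/2)/8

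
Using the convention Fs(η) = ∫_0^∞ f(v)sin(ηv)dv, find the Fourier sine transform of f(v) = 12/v 6*pi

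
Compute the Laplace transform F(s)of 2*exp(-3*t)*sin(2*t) 4/((s + 3)^2 + 4)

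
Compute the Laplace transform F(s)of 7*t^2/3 14/(3*s^3)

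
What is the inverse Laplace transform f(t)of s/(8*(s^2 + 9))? cos(3*t)/8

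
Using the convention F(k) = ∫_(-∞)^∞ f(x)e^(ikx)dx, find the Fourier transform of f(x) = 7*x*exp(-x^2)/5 7*I*sqrt(pi)*k*exp(-k^2/4)/10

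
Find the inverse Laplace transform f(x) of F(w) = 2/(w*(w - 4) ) exp(2*x)*sinh(2*x) 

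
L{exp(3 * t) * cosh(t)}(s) (s - 3)/((s - 3)^2 - 1)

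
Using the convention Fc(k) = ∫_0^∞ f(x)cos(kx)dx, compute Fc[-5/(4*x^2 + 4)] -5*pi*exp(-k)/8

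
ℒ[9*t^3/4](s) 27/(2*s^4)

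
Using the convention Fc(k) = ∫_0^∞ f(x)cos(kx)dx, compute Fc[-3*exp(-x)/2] -3/(2*k^2+2)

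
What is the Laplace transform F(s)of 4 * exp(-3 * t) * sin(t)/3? 4/(3 * ((s + 3)^2 + 1))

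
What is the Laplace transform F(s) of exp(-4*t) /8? 1/(8*(s + 4) ) 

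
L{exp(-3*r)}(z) 1/(z + 3)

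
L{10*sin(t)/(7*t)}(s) 10*atan(1/s)/7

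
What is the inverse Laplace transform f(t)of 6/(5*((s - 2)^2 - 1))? 6*exp(2*t)*sinh(t)/5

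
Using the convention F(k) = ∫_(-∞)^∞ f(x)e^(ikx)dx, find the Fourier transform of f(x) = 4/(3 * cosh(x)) 4 * pi/(3 * cosh(pi * k/2))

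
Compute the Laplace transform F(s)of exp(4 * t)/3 1/(3 * (s - 4))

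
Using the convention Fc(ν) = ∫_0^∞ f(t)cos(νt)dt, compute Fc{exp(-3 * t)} 3/(ν^2+9)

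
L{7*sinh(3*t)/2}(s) 21/(2*(s^2 - 9))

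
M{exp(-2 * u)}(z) gamma(z)/2^z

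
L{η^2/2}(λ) λ^(-3)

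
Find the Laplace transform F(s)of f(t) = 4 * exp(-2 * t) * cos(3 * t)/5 4 * (s+2)/(5 * ((s+2)^2+9))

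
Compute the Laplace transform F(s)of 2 2/s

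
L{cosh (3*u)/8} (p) p/ (8*(p^2-9))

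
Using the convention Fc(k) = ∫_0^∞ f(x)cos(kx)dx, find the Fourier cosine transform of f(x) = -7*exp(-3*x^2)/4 -7*sqrt(3)*sqrt(pi)*exp(-k^2/12)/24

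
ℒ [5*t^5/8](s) 75/s^6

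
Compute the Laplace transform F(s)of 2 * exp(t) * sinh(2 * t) 4/((s - 1)^2 - 4)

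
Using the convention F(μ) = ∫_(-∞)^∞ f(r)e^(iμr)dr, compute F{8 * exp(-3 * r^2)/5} 8 * sqrt(3) * sqrt(pi) * exp(-μ^2/12)/15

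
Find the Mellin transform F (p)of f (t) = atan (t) -pi * sec (pi * p/2)/ (2 * p)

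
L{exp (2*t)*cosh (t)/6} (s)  (s - 2)/ (6*( (s - 2)^2 - 1))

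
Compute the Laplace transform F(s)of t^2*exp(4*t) 2/(s - 4)^3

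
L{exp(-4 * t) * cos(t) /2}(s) (s + 4) /(2 * ((s + 4) ^2 + 1) ) 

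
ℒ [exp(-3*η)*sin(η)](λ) 1/((λ + 3)^2 + 1)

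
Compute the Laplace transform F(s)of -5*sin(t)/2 -5/(2*s^2 + 2)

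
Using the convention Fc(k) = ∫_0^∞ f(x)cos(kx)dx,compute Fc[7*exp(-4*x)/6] 14/(3*(k^2 + 16))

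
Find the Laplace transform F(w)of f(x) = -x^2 -2/w^3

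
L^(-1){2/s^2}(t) 2*t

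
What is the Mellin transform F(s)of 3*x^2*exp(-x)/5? 3*gamma(s + 2)/5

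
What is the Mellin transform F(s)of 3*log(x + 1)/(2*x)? -3*pi*csc(pi*s)/(2*s - 2)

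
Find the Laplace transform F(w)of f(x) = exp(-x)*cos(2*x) (w + 1)/((w + 1)^2 + 4)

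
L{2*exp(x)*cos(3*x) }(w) 2*(w - 1) /((w - 1) ^2 + 9) 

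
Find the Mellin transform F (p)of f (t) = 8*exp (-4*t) 2^ (3-2*p)*gamma (p)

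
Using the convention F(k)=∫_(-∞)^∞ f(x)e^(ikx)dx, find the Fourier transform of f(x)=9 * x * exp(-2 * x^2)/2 9 * sqrt(2) * I * sqrt(pi) * k * exp(-k^2/8)/16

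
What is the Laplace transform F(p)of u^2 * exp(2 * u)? 2/(p - 2)^3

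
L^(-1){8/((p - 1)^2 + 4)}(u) 4*exp(u)*sin(2*u)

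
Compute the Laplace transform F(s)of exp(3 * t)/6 1/(6 * (s - 3))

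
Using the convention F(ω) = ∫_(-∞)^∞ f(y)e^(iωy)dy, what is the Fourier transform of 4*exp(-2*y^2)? 2*sqrt(2)*sqrt(pi)*exp(-ω^2/8)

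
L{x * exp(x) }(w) (w - 1) ^(-2) 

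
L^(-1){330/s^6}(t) 11*t^5/4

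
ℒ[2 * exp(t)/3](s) 2/(3 * (s - 1))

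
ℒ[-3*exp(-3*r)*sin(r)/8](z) -3/(8*(z + 3)^2 + 8)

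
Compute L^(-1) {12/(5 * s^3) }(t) 6 * t^2/5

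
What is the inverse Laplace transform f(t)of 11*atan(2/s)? 11*sin(2*t)/t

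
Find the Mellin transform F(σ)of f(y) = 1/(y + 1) pi * csc(pi * σ)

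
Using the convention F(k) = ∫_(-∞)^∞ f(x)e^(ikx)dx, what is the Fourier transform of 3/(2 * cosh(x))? 3 * pi/(2 * cosh(pi * k/2))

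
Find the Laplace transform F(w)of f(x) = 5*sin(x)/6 5/(6*(w^2 + 1))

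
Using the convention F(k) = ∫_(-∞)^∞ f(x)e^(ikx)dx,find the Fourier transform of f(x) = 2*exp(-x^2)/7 2*sqrt(pi)*exp(-k^2/4)/7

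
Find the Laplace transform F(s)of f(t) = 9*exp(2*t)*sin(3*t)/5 27/(5*((s - 2)^2 + 9))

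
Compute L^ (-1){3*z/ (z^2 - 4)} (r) 3*cosh (2*r)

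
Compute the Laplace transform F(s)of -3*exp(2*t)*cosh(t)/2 3*(2 - s)/(2*((s - 2)^2 - 1))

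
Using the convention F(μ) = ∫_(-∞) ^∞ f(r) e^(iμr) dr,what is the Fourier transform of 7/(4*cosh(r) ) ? 7*pi/(4*cosh(pi*μ/2) ) 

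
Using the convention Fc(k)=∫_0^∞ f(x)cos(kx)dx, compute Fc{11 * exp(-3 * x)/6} 11/(2 * (k^2+9))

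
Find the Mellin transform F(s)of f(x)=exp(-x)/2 gamma(s)/2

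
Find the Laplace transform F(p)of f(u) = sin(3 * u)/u atan(3/p)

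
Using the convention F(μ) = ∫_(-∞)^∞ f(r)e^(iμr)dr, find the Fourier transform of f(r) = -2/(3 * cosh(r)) -2 * pi/(3 * cosh(pi * μ/2))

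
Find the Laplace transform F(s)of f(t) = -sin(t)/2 -1/(2 * s^2 + 2)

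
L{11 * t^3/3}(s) 22/s^4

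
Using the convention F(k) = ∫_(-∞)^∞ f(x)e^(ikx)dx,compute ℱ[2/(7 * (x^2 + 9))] 2 * pi * exp(-3 * Abs(k))/21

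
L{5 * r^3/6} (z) 5/z^4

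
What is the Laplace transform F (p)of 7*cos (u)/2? 7*p/ (2*(p^2 + 1))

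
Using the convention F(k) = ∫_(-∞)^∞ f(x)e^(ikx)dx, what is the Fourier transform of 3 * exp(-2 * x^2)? 3 * sqrt(2) * sqrt(pi) * exp(-k^2/8)/2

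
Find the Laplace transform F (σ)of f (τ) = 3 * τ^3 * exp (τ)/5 18/ (5 * (σ - 1)^4)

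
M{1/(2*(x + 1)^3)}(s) pi*(s - 2)*(s - 1)/(4*sin(pi*s))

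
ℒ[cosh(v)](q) q/(q^2 - 1)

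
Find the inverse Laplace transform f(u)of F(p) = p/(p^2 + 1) cos(u)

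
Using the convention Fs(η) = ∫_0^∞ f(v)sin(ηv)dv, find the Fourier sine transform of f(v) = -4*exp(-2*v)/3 -4*η/(3*η^2 + 12)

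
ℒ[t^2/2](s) s^ (-3)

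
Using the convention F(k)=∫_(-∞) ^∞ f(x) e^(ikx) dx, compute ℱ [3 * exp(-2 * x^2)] 3 * sqrt(2) * sqrt(pi) * exp(-k^2/8) /2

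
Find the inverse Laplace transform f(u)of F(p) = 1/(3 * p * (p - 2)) exp(u) * sinh(u)/3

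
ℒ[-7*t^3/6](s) -7/s^4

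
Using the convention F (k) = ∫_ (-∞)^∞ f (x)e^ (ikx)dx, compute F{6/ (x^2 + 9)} 2*pi*exp (-3*Abs (k))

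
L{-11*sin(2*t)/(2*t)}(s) -11*atan(2/s)/2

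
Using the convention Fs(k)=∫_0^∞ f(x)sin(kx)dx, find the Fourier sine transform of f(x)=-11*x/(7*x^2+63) -11*pi*exp(-3*k)/14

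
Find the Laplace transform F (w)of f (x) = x w^ (-2)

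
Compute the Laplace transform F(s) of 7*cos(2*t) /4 7*s/(4*(s^2 + 4) ) 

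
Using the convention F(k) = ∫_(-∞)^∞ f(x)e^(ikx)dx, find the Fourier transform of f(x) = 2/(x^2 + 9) 2 * pi * exp(-3 * Abs(k))/3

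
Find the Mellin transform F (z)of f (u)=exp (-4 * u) gamma (z)/4^z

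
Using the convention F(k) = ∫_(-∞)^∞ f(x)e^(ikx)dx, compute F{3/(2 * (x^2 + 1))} 3 * pi * exp(-Abs(k))/2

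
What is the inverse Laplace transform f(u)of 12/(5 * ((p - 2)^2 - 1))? 12 * exp(2 * u) * sinh(u)/5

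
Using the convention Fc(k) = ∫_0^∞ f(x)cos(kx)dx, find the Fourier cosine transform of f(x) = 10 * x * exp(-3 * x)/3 10 * (9 - k^2)/(3 * (k^2+9)^2)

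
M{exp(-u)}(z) gamma(z)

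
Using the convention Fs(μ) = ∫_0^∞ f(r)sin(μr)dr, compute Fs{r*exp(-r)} 2*μ/(μ^2 + 1)^2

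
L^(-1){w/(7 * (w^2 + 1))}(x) cos(x)/7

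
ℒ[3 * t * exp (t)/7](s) 3/ (7 * (s - 1)^2)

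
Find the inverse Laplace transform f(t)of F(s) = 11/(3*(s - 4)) 11*exp(4*t)/3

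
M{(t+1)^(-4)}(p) gamma(p)*gamma(4 - p)/6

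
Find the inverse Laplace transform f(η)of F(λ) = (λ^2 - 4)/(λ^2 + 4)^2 η*cos(2*η)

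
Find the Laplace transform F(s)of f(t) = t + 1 s^(-2) + 1/s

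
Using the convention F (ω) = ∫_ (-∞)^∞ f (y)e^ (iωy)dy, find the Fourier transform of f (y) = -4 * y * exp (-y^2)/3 -2 * I * sqrt (pi) * ω * exp (-ω^2/4)/3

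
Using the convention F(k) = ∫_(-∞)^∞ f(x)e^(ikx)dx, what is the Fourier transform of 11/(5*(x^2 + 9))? 11*pi*exp(-3*Abs(k))/15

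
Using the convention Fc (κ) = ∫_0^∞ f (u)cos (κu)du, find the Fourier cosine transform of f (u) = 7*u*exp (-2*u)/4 7*(4 - κ^2)/ (4*(κ^2 + 4)^2)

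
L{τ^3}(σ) 6/σ^4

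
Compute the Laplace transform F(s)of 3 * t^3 18/s^4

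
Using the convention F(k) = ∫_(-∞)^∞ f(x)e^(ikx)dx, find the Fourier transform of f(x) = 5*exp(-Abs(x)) 10/(k^2+1)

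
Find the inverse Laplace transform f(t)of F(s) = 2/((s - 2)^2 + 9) 2*exp(2*t)*sin(3*t)/3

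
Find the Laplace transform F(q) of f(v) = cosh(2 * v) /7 q/(7 * (q^2 - 4) ) 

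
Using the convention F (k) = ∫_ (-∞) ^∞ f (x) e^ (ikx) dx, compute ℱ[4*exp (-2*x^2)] 2*sqrt (2)*sqrt (pi)*exp (-k^2/8) 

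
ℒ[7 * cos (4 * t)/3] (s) 7 * s/ (3 * (s^2 + 16))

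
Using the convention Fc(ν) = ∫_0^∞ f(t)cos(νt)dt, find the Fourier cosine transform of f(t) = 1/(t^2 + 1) pi*exp(-ν)/2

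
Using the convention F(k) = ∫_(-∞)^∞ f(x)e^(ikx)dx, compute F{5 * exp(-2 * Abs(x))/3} 20/(3 * (k^2 + 4))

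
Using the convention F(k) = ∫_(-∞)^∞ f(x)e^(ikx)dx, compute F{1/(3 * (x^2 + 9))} pi * exp(-3 * Abs(k))/9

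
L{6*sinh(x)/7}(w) 6/(7*(w^2 - 1))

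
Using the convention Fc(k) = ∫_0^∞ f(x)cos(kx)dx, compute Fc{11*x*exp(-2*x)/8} 11*(4 - k^2)/(8*(k^2 + 4)^2)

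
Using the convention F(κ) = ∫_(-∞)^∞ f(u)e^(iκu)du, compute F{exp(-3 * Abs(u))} 6/(κ^2 + 9)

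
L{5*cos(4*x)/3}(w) 5*w/(3*(w^2 + 16))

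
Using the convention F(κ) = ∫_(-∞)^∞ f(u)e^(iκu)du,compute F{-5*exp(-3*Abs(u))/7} -30/(7*κ^2 + 63)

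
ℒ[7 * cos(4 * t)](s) 7 * s/(s^2 + 16)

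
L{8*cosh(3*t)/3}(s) 8*s/(3*(s^2 - 9))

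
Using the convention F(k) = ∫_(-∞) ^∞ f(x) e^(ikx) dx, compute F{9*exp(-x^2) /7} 9*sqrt(pi)*exp(-k^2/4) /7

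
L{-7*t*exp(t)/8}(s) -7/(8*(s - 1)^2)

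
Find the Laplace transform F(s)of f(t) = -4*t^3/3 -8/s^4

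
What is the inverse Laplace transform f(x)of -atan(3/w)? -sin(3 * x)/x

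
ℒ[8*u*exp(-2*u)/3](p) 8/(3*(p + 2)^2)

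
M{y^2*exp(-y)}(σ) gamma(σ + 2)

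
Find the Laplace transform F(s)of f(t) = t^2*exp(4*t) 2/(s - 4)^3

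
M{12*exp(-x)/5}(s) 12*gamma(s)/5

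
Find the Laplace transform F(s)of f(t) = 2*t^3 12/s^4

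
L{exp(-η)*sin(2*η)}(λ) 2/((λ + 1)^2 + 4)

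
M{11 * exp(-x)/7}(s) 11 * gamma(s)/7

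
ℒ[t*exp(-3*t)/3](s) 1/(3*(s + 3)^2)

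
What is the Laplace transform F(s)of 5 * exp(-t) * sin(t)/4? 5/(4 * ((s + 1)^2 + 1))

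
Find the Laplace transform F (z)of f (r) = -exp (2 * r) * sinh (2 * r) -2/ (z * (z - 4))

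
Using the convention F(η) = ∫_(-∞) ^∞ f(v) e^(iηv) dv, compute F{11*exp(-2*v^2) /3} 11*sqrt(2)*sqrt(pi)*exp(-η^2/8) /6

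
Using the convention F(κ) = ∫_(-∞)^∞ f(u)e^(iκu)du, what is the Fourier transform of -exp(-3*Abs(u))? -6/(κ^2 + 9)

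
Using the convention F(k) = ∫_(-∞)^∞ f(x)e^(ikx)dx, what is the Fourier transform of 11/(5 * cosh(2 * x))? 11 * pi/(10 * cosh(pi * k/4))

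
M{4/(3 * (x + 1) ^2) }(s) -4 * pi * (s - 1) /(3 * sin(pi * s) ) 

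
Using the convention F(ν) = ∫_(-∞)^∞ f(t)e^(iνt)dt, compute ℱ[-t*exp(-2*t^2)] -sqrt(2)*I*sqrt(pi)*ν*exp(-ν^2/8)/8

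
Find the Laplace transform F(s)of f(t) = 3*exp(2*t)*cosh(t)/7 3*(s - 2)/(7*((s - 2)^2 - 1))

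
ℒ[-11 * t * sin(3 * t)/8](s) -33 * s/(4 * (s^2 + 9)^2)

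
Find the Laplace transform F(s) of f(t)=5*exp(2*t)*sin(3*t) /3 5/((s - 2) ^2 + 9) 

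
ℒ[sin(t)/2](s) 1/(2*(s^2 + 1))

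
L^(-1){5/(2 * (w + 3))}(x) 5 * exp(-3 * x)/2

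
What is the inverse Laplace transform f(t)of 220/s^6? 11 * t^5/6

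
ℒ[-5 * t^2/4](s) -5/(2 * s^3)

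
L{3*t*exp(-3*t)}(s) 3/(s + 3)^2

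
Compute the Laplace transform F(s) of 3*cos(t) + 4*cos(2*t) 4*s/(s^2 + 4) + 3*s/(s^2 + 1) 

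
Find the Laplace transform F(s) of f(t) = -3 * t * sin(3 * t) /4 -9 * s/(2 * (s^2 + 9) ^2) 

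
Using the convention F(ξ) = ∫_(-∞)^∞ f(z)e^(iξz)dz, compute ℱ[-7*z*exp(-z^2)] -7*I*sqrt(pi)*ξ*exp(-ξ^2/4)/2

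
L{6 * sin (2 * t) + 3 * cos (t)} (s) 12/ (s^2 + 4) + 3 * s/ (s^2 + 1)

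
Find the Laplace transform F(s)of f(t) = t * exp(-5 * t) (s + 5)^(-2)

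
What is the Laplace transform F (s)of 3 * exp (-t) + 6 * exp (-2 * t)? 6/ (s + 2) + 3/ (s + 1)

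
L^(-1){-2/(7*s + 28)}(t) -2*exp(-4*t)/7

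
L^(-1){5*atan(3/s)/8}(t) 5*sin(3*t)/(8*t)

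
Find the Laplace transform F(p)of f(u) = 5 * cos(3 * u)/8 5 * p/(8 * (p^2 + 9))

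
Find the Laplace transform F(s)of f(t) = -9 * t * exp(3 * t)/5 -9/(5 * (s - 3)^2)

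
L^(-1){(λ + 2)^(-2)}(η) η * exp(-2 * η)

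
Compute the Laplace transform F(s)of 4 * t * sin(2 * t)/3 16 * s/(3 * (s^2 + 4)^2)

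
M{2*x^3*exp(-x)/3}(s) 2*gamma(s + 3)/3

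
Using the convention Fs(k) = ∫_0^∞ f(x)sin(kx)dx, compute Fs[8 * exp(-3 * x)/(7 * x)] 8 * atan(k/3)/7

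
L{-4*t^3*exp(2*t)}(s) -24/(s - 2)^4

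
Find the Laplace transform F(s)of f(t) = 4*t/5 4/(5*s^2)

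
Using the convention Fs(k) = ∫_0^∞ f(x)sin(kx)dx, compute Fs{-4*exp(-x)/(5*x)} -4*atan(k)/5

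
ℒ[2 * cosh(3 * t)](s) 2 * s/(s^2 - 9)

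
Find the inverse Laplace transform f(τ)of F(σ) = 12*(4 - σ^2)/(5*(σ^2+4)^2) -12*τ*cos(2*τ)/5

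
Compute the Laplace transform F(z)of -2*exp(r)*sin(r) -2/((z - 1)^2+1)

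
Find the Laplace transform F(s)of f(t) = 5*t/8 5/(8*s^2)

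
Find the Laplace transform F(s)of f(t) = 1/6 1/(6*s)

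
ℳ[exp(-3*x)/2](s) gamma(s)/(2*3^s)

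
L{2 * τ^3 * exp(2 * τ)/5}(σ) 12/(5 * (σ - 2)^4)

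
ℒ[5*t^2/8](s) 5/(4*s^3)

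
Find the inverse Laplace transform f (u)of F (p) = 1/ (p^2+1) sin (u)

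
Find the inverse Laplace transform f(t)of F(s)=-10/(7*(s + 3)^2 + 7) -10*exp(-3*t)*sin(t)/7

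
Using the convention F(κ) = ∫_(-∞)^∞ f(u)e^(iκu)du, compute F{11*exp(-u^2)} 11*sqrt(pi)*exp(-κ^2/4)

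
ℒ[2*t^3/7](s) 12/(7*s^4)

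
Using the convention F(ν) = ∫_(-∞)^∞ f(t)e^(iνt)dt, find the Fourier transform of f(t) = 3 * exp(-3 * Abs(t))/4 9/(2 * (ν^2 + 9))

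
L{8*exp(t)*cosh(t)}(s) 8*(s - 1)/(s*(s - 2))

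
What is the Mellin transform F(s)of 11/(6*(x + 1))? 11*pi*csc(pi*s)/6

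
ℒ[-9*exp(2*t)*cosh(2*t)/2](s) 9*(2 - s)/(2*s*(s - 4))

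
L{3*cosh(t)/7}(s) 3*s/(7*(s^2 - 1))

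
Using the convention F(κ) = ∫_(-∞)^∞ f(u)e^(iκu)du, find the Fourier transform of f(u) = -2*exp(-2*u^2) -sqrt(2)*sqrt(pi)*exp(-κ^2/8)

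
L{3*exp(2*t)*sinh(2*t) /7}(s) 6/(7*s*(s - 4) ) 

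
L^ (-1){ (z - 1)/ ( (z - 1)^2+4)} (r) exp (r) * cos (2 * r)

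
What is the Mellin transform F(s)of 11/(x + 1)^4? 11 * gamma(s) * gamma(4 - s)/6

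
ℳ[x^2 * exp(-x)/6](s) gamma(s + 2)/6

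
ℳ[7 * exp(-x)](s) 7 * gamma(s)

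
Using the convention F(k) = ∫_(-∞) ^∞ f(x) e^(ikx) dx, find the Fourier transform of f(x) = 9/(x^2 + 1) 9*pi*exp(-Abs(k) ) 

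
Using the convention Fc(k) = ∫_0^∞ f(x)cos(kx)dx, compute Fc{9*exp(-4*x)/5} 36/(5*(k^2 + 16))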